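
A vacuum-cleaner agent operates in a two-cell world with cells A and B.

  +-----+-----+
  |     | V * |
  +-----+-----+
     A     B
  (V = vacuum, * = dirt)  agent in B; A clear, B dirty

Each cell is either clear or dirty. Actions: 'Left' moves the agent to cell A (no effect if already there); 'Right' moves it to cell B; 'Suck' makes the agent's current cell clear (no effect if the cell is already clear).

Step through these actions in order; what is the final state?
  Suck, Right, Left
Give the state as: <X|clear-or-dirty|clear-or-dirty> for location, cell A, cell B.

<A|clear|clear>

1. Suck → <B|clear|clear>
2. Right → <B|clear|clear>
3. Left → <A|clear|clear>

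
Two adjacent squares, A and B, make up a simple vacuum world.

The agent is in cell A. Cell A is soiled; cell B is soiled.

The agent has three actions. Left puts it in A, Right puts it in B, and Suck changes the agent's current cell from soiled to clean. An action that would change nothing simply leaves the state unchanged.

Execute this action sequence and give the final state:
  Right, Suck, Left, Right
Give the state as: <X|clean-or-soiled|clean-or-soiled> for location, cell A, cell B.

Right (#1): <B|soiled|soiled>
Suck (#2): <B|soiled|clean>
Left (#3): <A|soiled|clean>
Right (#4): <B|soiled|clean>

<B|soiled|clean>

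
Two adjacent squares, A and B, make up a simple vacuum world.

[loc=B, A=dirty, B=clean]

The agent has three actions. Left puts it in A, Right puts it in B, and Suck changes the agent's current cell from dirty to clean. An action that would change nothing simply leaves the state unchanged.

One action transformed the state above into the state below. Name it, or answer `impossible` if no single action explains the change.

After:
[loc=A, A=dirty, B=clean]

Left

try  Left: <A|dirty|clean>  ← match
try Right: <B|dirty|clean>
try  Suck: <B|dirty|clean>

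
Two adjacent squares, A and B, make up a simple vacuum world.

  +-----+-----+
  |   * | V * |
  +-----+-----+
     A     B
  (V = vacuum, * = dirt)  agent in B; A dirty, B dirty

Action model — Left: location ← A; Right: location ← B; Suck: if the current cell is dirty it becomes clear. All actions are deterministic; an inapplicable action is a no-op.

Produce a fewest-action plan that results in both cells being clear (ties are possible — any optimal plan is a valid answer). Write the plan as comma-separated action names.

Suck, Left, Suck

[1] after Suck: loc=B A=dirty B=clear
[2] after Left: loc=A A=dirty B=clear
[3] after Suck: loc=A A=clear B=clear
min 3: Suck B + move + Suck A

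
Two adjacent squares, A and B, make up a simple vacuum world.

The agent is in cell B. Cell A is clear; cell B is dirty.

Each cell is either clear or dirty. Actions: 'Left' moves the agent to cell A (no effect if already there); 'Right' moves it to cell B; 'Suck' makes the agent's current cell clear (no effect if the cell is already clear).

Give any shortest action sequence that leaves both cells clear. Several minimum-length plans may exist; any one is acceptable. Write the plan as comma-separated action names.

Suck (#1): loc=B A=clear B=clear
min 1: B is dirty, one Suck

Suck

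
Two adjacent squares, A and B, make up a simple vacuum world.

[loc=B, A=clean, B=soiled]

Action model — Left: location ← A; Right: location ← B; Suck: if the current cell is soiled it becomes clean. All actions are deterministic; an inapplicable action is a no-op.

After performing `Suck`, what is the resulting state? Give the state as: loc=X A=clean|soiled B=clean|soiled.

start: loc=B A=clean B=soiled
t=1 Suck ⇒ loc=B A=clean B=clean

loc=B A=clean B=clean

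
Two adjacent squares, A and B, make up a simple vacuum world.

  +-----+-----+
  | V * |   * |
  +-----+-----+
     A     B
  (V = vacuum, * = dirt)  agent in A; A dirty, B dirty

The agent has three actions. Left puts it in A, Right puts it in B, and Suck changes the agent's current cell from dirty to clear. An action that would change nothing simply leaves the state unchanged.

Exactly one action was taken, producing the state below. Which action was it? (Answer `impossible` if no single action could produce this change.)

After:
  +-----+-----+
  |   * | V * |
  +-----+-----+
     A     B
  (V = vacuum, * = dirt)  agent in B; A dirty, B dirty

try  Left: (A; A:dirty, B:dirty)
try Right: (B; A:dirty, B:dirty)  ← match
try  Suck: (A; A:clear, B:dirty)

Right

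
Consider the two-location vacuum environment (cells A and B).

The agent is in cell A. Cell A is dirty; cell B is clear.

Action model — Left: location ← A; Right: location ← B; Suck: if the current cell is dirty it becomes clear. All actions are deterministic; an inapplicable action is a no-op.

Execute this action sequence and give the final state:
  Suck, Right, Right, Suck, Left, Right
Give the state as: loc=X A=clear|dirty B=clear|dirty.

loc=B A=clear B=clear

1) do Suck; now loc=A A=clear B=clear
2) do Right; now loc=B A=clear B=clear
3) do Right; now loc=B A=clear B=clear
4) do Suck; now loc=B A=clear B=clear
5) do Left; now loc=A A=clear B=clear
6) do Right; now loc=B A=clear B=clear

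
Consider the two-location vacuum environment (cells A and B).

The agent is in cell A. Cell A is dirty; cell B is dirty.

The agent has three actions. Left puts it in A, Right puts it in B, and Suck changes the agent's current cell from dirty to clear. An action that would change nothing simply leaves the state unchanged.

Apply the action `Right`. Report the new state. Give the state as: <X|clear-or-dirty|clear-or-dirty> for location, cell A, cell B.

<B|dirty|dirty>

start: <A|dirty|dirty>
step 1/1 (Right): <B|dirty|dirty>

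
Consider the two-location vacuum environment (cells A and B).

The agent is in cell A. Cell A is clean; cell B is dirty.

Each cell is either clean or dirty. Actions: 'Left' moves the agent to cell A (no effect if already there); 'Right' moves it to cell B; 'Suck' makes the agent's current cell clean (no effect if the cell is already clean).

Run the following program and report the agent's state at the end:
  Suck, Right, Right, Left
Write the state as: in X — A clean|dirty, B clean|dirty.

in A — A clean, B dirty

step 1/4 (Suck): in A — A clean, B dirty
step 2/4 (Right): in B — A clean, B dirty
step 3/4 (Right): in B — A clean, B dirty
step 4/4 (Left): in A — A clean, B dirty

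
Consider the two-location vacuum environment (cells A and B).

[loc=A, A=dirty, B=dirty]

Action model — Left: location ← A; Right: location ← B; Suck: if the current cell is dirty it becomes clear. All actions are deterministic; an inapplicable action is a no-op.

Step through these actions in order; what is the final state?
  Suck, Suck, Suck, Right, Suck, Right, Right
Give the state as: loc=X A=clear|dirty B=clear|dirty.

loc=B A=clear B=clear

t=1 Suck ⇒ loc=A A=clear B=dirty
t=2 Suck ⇒ loc=A A=clear B=dirty
t=3 Suck ⇒ loc=A A=clear B=dirty
t=4 Right ⇒ loc=B A=clear B=dirty
t=5 Suck ⇒ loc=B A=clear B=clear
t=6 Right ⇒ loc=B A=clear B=clear
t=7 Right ⇒ loc=B A=clear B=clear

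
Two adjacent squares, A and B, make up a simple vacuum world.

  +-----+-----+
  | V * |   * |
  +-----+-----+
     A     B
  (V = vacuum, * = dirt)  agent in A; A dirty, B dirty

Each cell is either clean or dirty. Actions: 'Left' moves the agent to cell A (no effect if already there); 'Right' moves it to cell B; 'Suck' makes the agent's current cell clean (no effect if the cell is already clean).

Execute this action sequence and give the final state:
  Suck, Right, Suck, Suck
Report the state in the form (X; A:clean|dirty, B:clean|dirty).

1) do Suck; now (A; A:clean, B:dirty)
2) do Right; now (B; A:clean, B:dirty)
3) do Suck; now (B; A:clean, B:clean)
4) do Suck; now (B; A:clean, B:clean)

(B; A:clean, B:clean)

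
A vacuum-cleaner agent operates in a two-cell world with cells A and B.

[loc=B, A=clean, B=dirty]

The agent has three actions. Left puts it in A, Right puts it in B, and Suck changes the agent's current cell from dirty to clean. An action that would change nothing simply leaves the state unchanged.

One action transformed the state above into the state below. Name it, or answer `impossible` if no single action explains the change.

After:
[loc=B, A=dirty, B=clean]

impossible

try  Left: <A|clean|dirty>
try Right: <B|clean|dirty>
try  Suck: <B|clean|clean>
no single action produces the after-state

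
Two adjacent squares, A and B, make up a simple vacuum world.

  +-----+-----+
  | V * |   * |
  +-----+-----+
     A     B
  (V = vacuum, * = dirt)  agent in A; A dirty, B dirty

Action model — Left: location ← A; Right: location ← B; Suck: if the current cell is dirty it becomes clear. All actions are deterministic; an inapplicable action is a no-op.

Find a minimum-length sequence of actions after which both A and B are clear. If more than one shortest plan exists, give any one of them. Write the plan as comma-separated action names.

[1] after Suck: (A; A:clear, B:dirty)
[2] after Right: (B; A:clear, B:dirty)
[3] after Suck: (B; A:clear, B:clear)
min 3: Suck A + move + Suck B

Suck, Right, Suck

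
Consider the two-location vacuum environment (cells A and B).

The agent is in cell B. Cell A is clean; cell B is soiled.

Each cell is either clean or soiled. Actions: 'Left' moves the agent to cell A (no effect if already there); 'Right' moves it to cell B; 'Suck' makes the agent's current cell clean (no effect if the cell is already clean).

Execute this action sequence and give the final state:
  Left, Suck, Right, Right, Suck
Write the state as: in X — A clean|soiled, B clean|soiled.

in B — A clean, B clean

step 1/5 (Left): in A — A clean, B soiled
step 2/5 (Suck): in A — A clean, B soiled
step 3/5 (Right): in B — A clean, B soiled
step 4/5 (Right): in B — A clean, B soiled
step 5/5 (Suck): in B — A clean, B clean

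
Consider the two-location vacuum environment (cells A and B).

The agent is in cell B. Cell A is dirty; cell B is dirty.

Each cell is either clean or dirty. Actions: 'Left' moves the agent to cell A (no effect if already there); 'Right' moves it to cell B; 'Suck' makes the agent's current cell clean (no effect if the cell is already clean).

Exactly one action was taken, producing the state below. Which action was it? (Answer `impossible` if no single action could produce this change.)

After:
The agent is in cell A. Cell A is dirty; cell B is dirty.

try  Left: (A; A:dirty, B:dirty)  ← match
try Right: (B; A:dirty, B:dirty)
try  Suck: (B; A:dirty, B:clean)

Left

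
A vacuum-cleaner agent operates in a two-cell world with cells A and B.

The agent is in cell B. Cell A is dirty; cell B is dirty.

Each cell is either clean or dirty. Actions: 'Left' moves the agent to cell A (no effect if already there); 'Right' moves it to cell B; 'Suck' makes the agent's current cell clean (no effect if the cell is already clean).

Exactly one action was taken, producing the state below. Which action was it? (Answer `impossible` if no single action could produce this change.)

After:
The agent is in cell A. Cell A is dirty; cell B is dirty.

Left

try  Left: in A — A dirty, B dirty  ← match
try Right: in B — A dirty, B dirty
try  Suck: in B — A dirty, B clean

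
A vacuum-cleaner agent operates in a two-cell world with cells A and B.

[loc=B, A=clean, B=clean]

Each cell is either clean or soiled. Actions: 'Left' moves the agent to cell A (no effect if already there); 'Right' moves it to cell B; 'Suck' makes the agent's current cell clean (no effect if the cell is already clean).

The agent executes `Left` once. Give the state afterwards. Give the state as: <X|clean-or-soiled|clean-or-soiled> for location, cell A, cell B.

<A|clean|clean>

start: <B|clean|clean>
t=1 Left ⇒ <A|clean|clean>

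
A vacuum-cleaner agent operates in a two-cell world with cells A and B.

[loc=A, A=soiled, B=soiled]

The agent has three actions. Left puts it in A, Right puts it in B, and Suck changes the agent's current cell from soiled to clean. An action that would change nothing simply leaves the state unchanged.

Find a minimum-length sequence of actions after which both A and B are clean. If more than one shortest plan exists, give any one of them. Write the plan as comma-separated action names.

Suck, Right, Suck

Suck (#1): <A|clean|soiled>
Right (#2): <B|clean|soiled>
Suck (#3): <B|clean|clean>
min 3: Suck A + move + Suck B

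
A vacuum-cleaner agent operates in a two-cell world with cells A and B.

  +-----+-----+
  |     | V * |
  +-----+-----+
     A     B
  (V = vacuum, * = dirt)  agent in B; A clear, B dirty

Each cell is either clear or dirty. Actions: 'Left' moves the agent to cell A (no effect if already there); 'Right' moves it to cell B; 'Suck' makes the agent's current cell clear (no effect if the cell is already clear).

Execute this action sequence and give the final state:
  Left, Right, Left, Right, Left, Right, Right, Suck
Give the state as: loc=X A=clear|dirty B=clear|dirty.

loc=B A=clear B=clear

[1] after Left: loc=A A=clear B=dirty
[2] after Right: loc=B A=clear B=dirty
[3] after Left: loc=A A=clear B=dirty
[4] after Right: loc=B A=clear B=dirty
[5] after Left: loc=A A=clear B=dirty
[6] after Right: loc=B A=clear B=dirty
[7] after Right: loc=B A=clear B=dirty
[8] after Suck: loc=B A=clear B=clear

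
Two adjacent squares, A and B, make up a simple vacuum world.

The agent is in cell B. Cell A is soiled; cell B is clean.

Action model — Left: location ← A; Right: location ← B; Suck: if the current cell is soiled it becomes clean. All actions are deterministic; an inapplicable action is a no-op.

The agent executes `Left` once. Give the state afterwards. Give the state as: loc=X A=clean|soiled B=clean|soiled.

start: loc=B A=soiled B=clean
1) do Left; now loc=A A=soiled B=clean

loc=A A=soiled B=clean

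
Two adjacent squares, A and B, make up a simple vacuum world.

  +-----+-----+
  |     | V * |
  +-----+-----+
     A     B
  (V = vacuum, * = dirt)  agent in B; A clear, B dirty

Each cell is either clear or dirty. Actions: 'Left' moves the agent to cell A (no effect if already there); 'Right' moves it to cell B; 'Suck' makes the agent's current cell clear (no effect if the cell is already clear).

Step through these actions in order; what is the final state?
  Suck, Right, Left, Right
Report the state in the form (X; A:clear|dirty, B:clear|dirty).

(B; A:clear, B:clear)

[1] after Suck: (B; A:clear, B:clear)
[2] after Right: (B; A:clear, B:clear)
[3] after Left: (A; A:clear, B:clear)
[4] after Right: (B; A:clear, B:clear)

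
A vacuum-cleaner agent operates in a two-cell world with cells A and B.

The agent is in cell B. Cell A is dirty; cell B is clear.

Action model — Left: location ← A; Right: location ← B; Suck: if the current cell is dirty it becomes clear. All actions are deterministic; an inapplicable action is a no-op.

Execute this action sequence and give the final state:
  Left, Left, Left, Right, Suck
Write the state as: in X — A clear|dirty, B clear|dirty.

in B — A dirty, B clear

Left (#1): in A — A dirty, B clear
Left (#2): in A — A dirty, B clear
Left (#3): in A — A dirty, B clear
Right (#4): in B — A dirty, B clear
Suck (#5): in B — A dirty, B clear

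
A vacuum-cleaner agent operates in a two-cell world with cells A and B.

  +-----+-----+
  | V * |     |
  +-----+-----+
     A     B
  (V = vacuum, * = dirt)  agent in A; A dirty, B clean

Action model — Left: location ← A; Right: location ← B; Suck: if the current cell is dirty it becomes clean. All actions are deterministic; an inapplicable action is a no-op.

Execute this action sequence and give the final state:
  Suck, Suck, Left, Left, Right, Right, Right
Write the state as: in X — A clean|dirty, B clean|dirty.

in B — A clean, B clean

step 1/7 (Suck): in A — A clean, B clean
step 2/7 (Suck): in A — A clean, B clean
step 3/7 (Left): in A — A clean, B clean
step 4/7 (Left): in A — A clean, B clean
step 5/7 (Right): in B — A clean, B clean
step 6/7 (Right): in B — A clean, B clean
step 7/7 (Right): in B — A clean, B clean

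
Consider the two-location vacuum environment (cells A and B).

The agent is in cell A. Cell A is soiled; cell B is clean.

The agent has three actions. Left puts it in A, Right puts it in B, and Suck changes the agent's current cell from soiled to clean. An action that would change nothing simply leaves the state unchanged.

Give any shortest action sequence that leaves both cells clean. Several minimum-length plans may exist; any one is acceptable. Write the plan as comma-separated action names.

Suck

step 1/1 (Suck): in A — A clean, B clean
min 1: A is soiled, one Suck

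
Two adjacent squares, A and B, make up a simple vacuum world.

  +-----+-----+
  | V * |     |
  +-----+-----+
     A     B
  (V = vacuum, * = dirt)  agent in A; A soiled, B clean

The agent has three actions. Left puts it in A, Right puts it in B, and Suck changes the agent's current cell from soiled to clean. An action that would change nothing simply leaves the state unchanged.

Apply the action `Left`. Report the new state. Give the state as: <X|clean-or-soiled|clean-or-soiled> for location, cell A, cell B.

<A|soiled|clean>

start: <A|soiled|clean>
t=1 Left ⇒ <A|soiled|clean>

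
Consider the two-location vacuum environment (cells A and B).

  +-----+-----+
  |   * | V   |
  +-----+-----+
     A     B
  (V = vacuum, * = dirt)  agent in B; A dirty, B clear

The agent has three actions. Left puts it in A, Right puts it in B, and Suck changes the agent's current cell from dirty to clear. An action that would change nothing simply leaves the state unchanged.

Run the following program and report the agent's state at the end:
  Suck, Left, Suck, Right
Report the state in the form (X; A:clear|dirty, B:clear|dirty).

(B; A:clear, B:clear)

step 1/4 (Suck): (B; A:dirty, B:clear)
step 2/4 (Left): (A; A:dirty, B:clear)
step 3/4 (Suck): (A; A:clear, B:clear)
step 4/4 (Right): (B; A:clear, B:clear)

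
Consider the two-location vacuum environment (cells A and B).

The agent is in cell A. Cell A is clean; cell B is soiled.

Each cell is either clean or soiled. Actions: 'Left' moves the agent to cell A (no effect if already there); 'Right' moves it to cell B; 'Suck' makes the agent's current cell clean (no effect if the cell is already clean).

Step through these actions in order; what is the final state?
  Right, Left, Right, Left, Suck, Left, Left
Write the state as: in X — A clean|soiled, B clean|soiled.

step 1/7 (Right): in B — A clean, B soiled
step 2/7 (Left): in A — A clean, B soiled
step 3/7 (Right): in B — A clean, B soiled
step 4/7 (Left): in A — A clean, B soiled
step 5/7 (Suck): in A — A clean, B soiled
step 6/7 (Left): in A — A clean, B soiled
step 7/7 (Left): in A — A clean, B soiled

in A — A clean, B soiled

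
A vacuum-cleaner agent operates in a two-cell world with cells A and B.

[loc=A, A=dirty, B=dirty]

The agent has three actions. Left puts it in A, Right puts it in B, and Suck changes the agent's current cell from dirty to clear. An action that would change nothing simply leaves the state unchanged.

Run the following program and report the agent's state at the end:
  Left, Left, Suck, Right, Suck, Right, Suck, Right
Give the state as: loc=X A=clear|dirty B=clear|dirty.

t=1 Left ⇒ loc=A A=dirty B=dirty
t=2 Left ⇒ loc=A A=dirty B=dirty
t=3 Suck ⇒ loc=A A=clear B=dirty
t=4 Right ⇒ loc=B A=clear B=dirty
t=5 Suck ⇒ loc=B A=clear B=clear
t=6 Right ⇒ loc=B A=clear B=clear
t=7 Suck ⇒ loc=B A=clear B=clear
t=8 Right ⇒ loc=B A=clear B=clear

loc=B A=clear B=clear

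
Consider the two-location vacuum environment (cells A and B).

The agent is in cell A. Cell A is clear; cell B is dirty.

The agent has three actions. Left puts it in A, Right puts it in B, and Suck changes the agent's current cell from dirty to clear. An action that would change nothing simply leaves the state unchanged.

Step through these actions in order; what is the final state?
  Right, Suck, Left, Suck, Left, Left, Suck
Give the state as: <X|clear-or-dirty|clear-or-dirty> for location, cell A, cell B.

<A|clear|clear>

1) do Right; now <B|clear|dirty>
2) do Suck; now <B|clear|clear>
3) do Left; now <A|clear|clear>
4) do Suck; now <A|clear|clear>
5) do Left; now <A|clear|clear>
6) do Left; now <A|clear|clear>
7) do Suck; now <A|clear|clear>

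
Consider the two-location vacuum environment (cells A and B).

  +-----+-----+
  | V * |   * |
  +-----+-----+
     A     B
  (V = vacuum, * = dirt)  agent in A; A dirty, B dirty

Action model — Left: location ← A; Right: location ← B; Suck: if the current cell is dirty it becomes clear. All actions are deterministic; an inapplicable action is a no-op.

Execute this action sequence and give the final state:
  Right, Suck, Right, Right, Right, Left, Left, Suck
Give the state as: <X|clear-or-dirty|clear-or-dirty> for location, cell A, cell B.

<A|clear|clear>

Right (#1): <B|dirty|dirty>
Suck (#2): <B|dirty|clear>
Right (#3): <B|dirty|clear>
Right (#4): <B|dirty|clear>
Right (#5): <B|dirty|clear>
Left (#6): <A|dirty|clear>
Left (#7): <A|dirty|clear>
Suck (#8): <A|clear|clear>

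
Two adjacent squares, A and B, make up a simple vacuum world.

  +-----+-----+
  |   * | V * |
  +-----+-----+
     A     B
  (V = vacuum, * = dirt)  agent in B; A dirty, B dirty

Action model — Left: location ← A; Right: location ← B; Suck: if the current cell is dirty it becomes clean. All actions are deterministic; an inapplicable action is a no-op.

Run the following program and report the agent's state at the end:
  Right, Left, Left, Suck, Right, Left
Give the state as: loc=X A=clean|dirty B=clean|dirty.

Right (#1): loc=B A=dirty B=dirty
Left (#2): loc=A A=dirty B=dirty
Left (#3): loc=A A=dirty B=dirty
Suck (#4): loc=A A=clean B=dirty
Right (#5): loc=B A=clean B=dirty
Left (#6): loc=A A=clean B=dirty

loc=A A=clean B=dirty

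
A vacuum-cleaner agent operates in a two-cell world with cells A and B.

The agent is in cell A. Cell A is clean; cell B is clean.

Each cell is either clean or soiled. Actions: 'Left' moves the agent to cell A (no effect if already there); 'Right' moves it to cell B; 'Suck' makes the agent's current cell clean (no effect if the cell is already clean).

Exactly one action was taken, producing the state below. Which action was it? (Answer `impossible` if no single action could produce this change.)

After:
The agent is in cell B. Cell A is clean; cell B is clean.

Right

try  Left: <A|clean|clean>
try Right: <B|clean|clean>  ← match
try  Suck: <A|clean|clean>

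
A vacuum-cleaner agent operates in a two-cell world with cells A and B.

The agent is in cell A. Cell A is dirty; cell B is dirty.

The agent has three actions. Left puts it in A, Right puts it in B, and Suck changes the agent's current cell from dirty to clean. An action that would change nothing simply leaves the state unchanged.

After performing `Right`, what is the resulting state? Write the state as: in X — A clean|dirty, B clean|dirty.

start: in A — A dirty, B dirty
1) do Right; now in B — A dirty, B dirty

in B — A dirty, B dirty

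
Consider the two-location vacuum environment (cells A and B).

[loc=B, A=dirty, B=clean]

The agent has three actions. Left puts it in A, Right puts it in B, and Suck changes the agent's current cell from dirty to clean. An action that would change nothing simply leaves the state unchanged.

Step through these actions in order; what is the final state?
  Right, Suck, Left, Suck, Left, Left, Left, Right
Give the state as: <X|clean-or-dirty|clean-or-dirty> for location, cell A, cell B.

<B|clean|clean>

t=1 Right ⇒ <B|dirty|clean>
t=2 Suck ⇒ <B|dirty|clean>
t=3 Left ⇒ <A|dirty|clean>
t=4 Suck ⇒ <A|clean|clean>
t=5 Left ⇒ <A|clean|clean>
t=6 Left ⇒ <A|clean|clean>
t=7 Left ⇒ <A|clean|clean>
t=8 Right ⇒ <B|clean|clean>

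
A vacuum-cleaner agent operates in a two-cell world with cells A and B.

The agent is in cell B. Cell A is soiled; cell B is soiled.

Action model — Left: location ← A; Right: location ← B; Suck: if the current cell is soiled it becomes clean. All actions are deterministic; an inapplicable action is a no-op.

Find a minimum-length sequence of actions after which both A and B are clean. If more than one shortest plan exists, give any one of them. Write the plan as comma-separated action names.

Suck, Left, Suck

t=1 Suck ⇒ loc=B A=soiled B=clean
t=2 Left ⇒ loc=A A=soiled B=clean
t=3 Suck ⇒ loc=A A=clean B=clean
min 3: Suck B + move + Suck A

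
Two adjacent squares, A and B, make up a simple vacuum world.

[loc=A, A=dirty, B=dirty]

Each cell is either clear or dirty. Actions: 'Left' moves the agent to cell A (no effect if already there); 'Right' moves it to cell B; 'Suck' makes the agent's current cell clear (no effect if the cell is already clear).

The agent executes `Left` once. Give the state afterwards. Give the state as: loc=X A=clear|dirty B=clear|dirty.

start: loc=A A=dirty B=dirty
t=1 Left ⇒ loc=A A=dirty B=dirty

loc=A A=dirty B=dirty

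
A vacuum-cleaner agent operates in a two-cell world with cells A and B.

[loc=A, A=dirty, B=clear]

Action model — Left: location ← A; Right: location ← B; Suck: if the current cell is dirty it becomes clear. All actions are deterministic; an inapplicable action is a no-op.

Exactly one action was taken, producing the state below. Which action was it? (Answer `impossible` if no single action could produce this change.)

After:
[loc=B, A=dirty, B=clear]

Right

try  Left: (A; A:dirty, B:clear)
try Right: (B; A:dirty, B:clear)  ← match
try  Suck: (A; A:clear, B:clear)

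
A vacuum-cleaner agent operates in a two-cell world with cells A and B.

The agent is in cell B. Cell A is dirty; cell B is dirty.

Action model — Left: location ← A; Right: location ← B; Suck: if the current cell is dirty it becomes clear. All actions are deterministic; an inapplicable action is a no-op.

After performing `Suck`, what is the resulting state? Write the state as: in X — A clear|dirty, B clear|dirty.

start: in B — A dirty, B dirty
[1] after Suck: in B — A dirty, B clear

in B — A dirty, B clear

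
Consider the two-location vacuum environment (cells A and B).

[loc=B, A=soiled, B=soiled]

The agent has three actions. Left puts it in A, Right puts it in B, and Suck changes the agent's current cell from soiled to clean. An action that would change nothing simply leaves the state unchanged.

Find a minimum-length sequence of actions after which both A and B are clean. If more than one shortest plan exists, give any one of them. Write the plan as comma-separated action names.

Suck, Left, Suck

step 1/3 (Suck): <B|soiled|clean>
step 2/3 (Left): <A|soiled|clean>
step 3/3 (Suck): <A|clean|clean>
min 3: Suck B + move + Suck A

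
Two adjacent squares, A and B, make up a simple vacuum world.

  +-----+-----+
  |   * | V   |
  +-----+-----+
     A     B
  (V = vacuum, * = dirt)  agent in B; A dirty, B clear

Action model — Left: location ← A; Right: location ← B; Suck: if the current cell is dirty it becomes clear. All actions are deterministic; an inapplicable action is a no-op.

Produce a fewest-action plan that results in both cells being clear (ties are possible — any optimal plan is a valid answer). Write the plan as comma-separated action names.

Left (#1): in A — A dirty, B clear
Suck (#2): in A — A clear, B clear
min 2: go A then Suck

Left, Suck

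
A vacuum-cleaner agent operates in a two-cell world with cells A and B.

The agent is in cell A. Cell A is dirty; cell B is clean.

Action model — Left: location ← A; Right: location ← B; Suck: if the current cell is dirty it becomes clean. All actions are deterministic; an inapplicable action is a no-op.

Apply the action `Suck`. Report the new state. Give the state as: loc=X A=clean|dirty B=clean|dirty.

loc=A A=clean B=clean

start: loc=A A=dirty B=clean
t=1 Suck ⇒ loc=A A=clean B=clean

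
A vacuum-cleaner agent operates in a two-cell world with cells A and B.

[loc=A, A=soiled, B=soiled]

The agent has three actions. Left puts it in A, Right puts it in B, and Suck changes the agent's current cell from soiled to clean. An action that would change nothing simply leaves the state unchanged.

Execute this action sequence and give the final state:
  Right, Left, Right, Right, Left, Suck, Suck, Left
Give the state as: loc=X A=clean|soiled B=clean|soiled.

1) do Right; now loc=B A=soiled B=soiled
2) do Left; now loc=A A=soiled B=soiled
3) do Right; now loc=B A=soiled B=soiled
4) do Right; now loc=B A=soiled B=soiled
5) do Left; now loc=A A=soiled B=soiled
6) do Suck; now loc=A A=clean B=soiled
7) do Suck; now loc=A A=clean B=soiled
8) do Left; now loc=A A=clean B=soiled

loc=A A=clean B=soiled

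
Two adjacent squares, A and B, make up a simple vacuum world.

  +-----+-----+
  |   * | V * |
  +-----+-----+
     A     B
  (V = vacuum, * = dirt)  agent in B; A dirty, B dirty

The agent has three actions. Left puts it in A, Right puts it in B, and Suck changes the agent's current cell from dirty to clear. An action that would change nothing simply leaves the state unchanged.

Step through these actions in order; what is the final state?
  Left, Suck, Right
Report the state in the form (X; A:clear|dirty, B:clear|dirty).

(B; A:clear, B:dirty)

Left (#1): (A; A:dirty, B:dirty)
Suck (#2): (A; A:clear, B:dirty)
Right (#3): (B; A:clear, B:dirty)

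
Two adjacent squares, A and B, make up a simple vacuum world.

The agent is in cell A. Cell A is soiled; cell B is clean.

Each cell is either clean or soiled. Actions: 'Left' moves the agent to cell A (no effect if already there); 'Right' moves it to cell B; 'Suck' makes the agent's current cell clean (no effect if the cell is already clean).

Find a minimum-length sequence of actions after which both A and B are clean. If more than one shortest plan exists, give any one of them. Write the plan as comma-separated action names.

Suck

[1] after Suck: in A — A clean, B clean
min 1: A is soiled, one Suck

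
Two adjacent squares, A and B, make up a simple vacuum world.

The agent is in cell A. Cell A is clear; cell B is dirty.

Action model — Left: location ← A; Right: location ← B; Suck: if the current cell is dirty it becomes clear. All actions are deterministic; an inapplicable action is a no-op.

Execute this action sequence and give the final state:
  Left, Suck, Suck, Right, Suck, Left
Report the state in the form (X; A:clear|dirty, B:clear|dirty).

[1] after Left: (A; A:clear, B:dirty)
[2] after Suck: (A; A:clear, B:dirty)
[3] after Suck: (A; A:clear, B:dirty)
[4] after Right: (B; A:clear, B:dirty)
[5] after Suck: (B; A:clear, B:clear)
[6] after Left: (A; A:clear, B:clear)

(A; A:clear, B:clear)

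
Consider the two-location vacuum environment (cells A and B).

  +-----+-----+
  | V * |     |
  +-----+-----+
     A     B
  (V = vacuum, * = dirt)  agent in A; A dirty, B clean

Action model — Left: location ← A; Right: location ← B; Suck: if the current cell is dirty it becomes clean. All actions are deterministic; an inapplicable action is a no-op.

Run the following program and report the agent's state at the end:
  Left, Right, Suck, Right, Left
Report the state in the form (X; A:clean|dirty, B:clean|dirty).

(A; A:dirty, B:clean)

step 1/5 (Left): (A; A:dirty, B:clean)
step 2/5 (Right): (B; A:dirty, B:clean)
step 3/5 (Suck): (B; A:dirty, B:clean)
step 4/5 (Right): (B; A:dirty, B:clean)
step 5/5 (Left): (A; A:dirty, B:clean)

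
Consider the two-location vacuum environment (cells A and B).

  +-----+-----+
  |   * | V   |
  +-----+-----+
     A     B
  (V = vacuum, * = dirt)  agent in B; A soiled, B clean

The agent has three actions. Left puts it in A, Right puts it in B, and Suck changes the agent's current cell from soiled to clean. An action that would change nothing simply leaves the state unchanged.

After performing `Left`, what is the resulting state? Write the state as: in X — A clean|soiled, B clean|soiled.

in A — A soiled, B clean

start: in B — A soiled, B clean
Left (#1): in A — A soiled, B clean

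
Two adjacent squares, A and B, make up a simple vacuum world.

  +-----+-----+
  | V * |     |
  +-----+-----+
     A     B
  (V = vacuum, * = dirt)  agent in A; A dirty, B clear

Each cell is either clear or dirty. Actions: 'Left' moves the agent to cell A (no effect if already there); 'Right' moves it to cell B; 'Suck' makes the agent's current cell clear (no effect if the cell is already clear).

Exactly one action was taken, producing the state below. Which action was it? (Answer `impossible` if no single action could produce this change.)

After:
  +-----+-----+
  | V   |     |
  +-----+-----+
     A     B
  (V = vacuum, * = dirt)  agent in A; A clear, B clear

Suck

try  Left: in A — A dirty, B clear
try Right: in B — A dirty, B clear
try  Suck: in A — A clear, B clear  ← match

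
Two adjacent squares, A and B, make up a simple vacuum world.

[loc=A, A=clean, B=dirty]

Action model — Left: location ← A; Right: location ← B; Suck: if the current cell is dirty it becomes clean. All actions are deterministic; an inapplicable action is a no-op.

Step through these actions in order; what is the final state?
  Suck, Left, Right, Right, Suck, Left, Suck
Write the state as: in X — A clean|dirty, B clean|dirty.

1. Suck → in A — A clean, B dirty
2. Left → in A — A clean, B dirty
3. Right → in B — A clean, B dirty
4. Right → in B — A clean, B dirty
5. Suck → in B — A clean, B clean
6. Left → in A — A clean, B clean
7. Suck → in A — A clean, B clean

in A — A clean, B clean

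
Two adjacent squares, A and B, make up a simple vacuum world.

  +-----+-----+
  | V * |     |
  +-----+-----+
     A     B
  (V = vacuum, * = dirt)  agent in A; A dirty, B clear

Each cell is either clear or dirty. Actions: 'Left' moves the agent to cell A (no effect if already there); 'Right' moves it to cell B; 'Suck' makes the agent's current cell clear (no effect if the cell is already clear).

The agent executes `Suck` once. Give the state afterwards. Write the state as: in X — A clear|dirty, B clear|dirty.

in A — A clear, B clear

start: in A — A dirty, B clear
1) do Suck; now in A — A clear, B clear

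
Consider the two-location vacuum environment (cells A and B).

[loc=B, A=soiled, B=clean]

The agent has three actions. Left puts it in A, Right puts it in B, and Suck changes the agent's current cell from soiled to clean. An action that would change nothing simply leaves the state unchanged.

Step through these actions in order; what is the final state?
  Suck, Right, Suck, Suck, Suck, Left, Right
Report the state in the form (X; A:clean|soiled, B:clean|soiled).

1. Suck → (B; A:soiled, B:clean)
2. Right → (B; A:soiled, B:clean)
3. Suck → (B; A:soiled, B:clean)
4. Suck → (B; A:soiled, B:clean)
5. Suck → (B; A:soiled, B:clean)
6. Left → (A; A:soiled, B:clean)
7. Right → (B; A:soiled, B:clean)

(B; A:soiled, B:clean)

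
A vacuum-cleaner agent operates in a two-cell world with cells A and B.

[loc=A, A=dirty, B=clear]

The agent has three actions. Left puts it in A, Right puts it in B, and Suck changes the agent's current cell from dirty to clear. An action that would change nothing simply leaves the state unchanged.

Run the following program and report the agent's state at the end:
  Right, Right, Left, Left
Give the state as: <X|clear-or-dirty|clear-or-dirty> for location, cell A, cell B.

<A|dirty|clear>

1. Right → <B|dirty|clear>
2. Right → <B|dirty|clear>
3. Left → <A|dirty|clear>
4. Left → <A|dirty|clear>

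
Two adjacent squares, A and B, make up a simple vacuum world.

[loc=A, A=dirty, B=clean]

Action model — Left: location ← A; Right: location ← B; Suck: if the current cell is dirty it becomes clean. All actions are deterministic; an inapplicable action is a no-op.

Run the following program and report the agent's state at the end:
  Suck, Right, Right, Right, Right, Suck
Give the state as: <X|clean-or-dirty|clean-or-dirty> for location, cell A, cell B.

<B|clean|clean>

1) do Suck; now <A|clean|clean>
2) do Right; now <B|clean|clean>
3) do Right; now <B|clean|clean>
4) do Right; now <B|clean|clean>
5) do Right; now <B|clean|clean>
6) do Suck; now <B|clean|clean>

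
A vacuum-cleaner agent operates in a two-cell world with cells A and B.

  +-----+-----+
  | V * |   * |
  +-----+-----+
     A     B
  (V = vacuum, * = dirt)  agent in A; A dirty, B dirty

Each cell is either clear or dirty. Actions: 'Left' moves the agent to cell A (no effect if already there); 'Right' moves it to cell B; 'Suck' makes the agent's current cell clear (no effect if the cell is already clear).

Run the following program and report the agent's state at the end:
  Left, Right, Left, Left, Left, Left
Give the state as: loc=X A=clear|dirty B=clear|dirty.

loc=A A=dirty B=dirty

t=1 Left ⇒ loc=A A=dirty B=dirty
t=2 Right ⇒ loc=B A=dirty B=dirty
t=3 Left ⇒ loc=A A=dirty B=dirty
t=4 Left ⇒ loc=A A=dirty B=dirty
t=5 Left ⇒ loc=A A=dirty B=dirty
t=6 Left ⇒ loc=A A=dirty B=dirty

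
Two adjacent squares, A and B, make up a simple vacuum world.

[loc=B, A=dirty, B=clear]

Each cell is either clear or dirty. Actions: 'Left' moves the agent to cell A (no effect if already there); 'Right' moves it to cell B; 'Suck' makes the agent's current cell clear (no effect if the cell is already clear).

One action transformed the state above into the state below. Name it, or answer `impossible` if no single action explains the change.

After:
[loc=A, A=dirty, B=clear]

try  Left: <A|dirty|clear>  ← match
try Right: <B|dirty|clear>
try  Suck: <B|dirty|clear>

Left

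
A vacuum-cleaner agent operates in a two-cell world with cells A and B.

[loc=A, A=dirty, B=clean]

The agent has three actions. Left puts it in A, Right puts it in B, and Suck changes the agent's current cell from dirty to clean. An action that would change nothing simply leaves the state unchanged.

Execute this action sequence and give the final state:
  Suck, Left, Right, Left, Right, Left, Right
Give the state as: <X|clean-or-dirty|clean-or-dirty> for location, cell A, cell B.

<B|clean|clean>

1) do Suck; now <A|clean|clean>
2) do Left; now <A|clean|clean>
3) do Right; now <B|clean|clean>
4) do Left; now <A|clean|clean>
5) do Right; now <B|clean|clean>
6) do Left; now <A|clean|clean>
7) do Right; now <B|clean|clean>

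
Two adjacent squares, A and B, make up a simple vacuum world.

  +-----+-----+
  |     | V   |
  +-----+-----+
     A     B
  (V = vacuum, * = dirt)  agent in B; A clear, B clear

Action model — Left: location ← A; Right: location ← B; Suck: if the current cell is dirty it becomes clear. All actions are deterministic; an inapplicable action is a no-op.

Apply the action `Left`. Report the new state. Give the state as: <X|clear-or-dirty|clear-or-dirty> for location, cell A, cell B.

<A|clear|clear>

start: <B|clear|clear>
[1] after Left: <A|clear|clear>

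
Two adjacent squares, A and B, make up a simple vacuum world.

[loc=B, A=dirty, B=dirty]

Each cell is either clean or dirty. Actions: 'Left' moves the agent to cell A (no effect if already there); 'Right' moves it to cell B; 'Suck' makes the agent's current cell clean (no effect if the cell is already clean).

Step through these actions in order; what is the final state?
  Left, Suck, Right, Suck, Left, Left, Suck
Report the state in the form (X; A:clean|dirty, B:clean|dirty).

1) do Left; now (A; A:dirty, B:dirty)
2) do Suck; now (A; A:clean, B:dirty)
3) do Right; now (B; A:clean, B:dirty)
4) do Suck; now (B; A:clean, B:clean)
5) do Left; now (A; A:clean, B:clean)
6) do Left; now (A; A:clean, B:clean)
7) do Suck; now (A; A:clean, B:clean)

(A; A:clean, B:clean)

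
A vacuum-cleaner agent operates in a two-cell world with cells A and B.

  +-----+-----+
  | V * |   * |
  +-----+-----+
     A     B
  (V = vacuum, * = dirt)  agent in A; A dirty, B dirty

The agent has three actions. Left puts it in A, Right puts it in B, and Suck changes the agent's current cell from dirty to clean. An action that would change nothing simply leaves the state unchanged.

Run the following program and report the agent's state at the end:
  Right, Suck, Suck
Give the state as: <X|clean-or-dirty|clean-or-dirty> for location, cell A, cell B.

[1] after Right: <B|dirty|dirty>
[2] after Suck: <B|dirty|clean>
[3] after Suck: <B|dirty|clean>

<B|dirty|clean>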